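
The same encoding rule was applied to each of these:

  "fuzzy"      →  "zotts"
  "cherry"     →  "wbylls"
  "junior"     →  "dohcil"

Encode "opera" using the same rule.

ijylu

It's a constant shift of +20 (ROT20).
Applying it to opera: o+20=i, p+20=j, e+20=y, r+20=l, a+20=u.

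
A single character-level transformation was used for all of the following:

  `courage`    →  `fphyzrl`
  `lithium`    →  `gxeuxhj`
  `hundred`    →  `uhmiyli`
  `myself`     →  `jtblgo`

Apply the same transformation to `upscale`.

hsbfzgl

Treating letters as 0–25, the rule is x ↦ 3x + 25 (mod 26).
Applying it to upscale: u(20)→3·20+25≡7=h; p(15)→3·15+25≡18=s; s(18)→3·18+25≡1=b; c(2)→3·2+25≡5=f; a(0)→3·0+25≡25=z; l(11)→3·11+25≡6=g; e(4)→3·4+25≡11=l (all mod 26).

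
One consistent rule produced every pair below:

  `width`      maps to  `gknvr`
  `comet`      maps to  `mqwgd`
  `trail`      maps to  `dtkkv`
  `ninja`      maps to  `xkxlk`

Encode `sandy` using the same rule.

ccxfi

Shifts by position in width: pos 0: w→g (+10), pos 1: i→k (+2), pos 2: d→n (+10), pos 3: t→v (+2) — repeating every 2. The shifts repeat in a cycle of length 2: positions 0,1,… shift by +10, +2, then the pattern repeats.
On sandy: s+10=c, a+2=c, n+10=x, d+2=f, y+10=i.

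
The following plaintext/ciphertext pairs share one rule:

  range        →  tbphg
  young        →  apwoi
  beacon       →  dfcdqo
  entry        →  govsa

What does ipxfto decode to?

Shifts by position in range: pos 0: r→t (+2), pos 1: a→b (+1), pos 2: n→p (+2), pos 3: g→h (+1) — repeating every 2. A repeating key of period 2 is used — shifts +2, +1 over and over.
Decoding ipxfto: i−2=g, p−1=o, x−2=v, f−1=e, t−2=r, o−1=n.

govern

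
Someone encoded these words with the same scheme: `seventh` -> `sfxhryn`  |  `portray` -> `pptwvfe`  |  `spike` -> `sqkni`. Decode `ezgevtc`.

In seventh: s→s is +0, e→f is +1, v→x is +2, e→h is +3 — the shift increases by 1 each position. Letter i (0-indexed) is shifted by i+0, so successive shifts are 0, 1, 2, ….
Decoding ezgevtc: e−0=e, z−1=y, g−2=e, e−3=b, v−4=r, t−5=o, c−6=w.

eyebrow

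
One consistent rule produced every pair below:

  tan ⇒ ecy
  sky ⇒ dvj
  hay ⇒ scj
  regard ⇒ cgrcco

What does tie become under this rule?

Two shifts are in play — +2 for a/e/i/o/u, +11 for every other letter.
On tie: t(cons)+11=e, i(vowel)+2=k, e(vowel)+2=g.

ekg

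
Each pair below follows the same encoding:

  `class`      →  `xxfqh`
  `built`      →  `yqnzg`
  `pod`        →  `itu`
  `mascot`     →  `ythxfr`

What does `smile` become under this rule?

jqnrx

The output letters match the input read backwards, each shifted +5: class reversed is ssalc. Two steps: reverse the string, then apply a Caesar shift of +5.
Applying it to smile: reverse → elims; then shift: e+5=j, l+5=q, i+5=n, m+5=r, s+5=x.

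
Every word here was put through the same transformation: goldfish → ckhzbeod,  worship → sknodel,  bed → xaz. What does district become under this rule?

Compare letters: g→c is +22, o→k is +22, l→h is +22 — a constant shift. This is a Caesar cipher with shift 22.
On district: d+22=z, i+22=e, s+22=o, t+22=p, r+22=n, i+22=e, c+22=y, t+22=p.

zeopneyp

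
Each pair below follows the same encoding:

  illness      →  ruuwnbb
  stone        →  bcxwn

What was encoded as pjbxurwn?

gasoline

Each letter is shifted forward by 9 in the alphabet (a Caesar shift of +9).
Decoding pjbxurwn: p−9=g, j−9=a, b−9=s, x−9=o, u−9=l, r−9=i, w−9=n, n−9=e.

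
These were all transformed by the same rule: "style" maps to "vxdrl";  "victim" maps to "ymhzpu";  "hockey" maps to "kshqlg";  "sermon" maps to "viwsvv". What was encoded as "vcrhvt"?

symbol

The shift increases by 1 at each position, starting from +3: 3, 4, 5, ….
Reversing it on vcrhvt: v−3=s, c−4=y, r−5=m, h−6=b, v−7=o, t−8=l.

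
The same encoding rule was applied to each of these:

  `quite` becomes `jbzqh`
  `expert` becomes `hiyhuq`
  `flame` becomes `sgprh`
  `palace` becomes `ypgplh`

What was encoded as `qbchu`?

q(16)→j(9) and u(20)→b(1) fit y≡11x+15 (mod 26); the inverse of 11 mod 26 is 19. This is an affine cipher: with a=0,…,z=25, each position x becomes (11x+15) mod 26.
Reversing it on qbchu: q(16)→19·(16−15)≡19=t; b(1)→19·(1−15)≡20=u; c(2)→19·(2−15)≡13=n; h(7)→19·(7−15)≡4=e; u(20)→19·(20−15)≡17=r (all mod 26).

tuner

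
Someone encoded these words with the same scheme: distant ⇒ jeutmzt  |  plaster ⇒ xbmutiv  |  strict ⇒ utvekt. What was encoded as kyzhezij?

confined

d(3)→j(9) and i(8)→e(4) fit y≡25x+12 (mod 26); the inverse of 25 mod 26 is 25. This is an affine cipher: with a=0,…,z=25, each position x becomes (25x+12) mod 26.
Reversing it on kyzhezij: k(10)→25·(10−12)≡2=c; y(24)→25·(24−12)≡14=o; z(25)→25·(25−12)≡13=n; h(7)→25·(7−12)≡5=f; e(4)→25·(4−12)≡8=i; z(25)→25·(25−12)≡13=n; i(8)→25·(8−12)≡4=e; j(9)→25·(9−12)≡3=d (all mod 26).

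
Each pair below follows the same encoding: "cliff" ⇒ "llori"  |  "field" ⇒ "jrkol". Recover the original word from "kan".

hue

The output letters match the input read backwards, each shifted +6: cliff reversed is ffilc. Read the word backwards and shift each letter +6.
Reversing it on kan: shift back: k−6=e, a−6=u, n−6=h → euh; then reverse → hue.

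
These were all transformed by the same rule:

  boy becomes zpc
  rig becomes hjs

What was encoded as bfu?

tea

Read the word backwards and shift each letter +1.
Reversing it on bfu: shift back: b−1=a, f−1=e, u−1=t → aet; then reverse → tea.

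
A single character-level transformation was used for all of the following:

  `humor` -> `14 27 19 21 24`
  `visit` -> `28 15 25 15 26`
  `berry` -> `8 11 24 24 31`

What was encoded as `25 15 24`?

h is letter #8 and maps to 14: an offset of 6. Letters become their 1-based position plus 6 (so a→7, b→8, …).
Decoding 25 15 24: 25→(25−6)÷1=19=s, 15→(15−6)÷1=9=i, 24→(24−6)÷1=18=r.

sir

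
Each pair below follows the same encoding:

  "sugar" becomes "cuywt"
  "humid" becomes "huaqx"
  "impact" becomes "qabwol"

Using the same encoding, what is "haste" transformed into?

s(18)→c(2) and u(20)→u(20) fit y≡9x+22 (mod 26); the inverse of 9 mod 26 is 3. This is an affine cipher: with a=0,…,z=25, each position x becomes (9x+22) mod 26.
Applying it to haste: h(7)→9·7+22≡7=h; a(0)→9·0+22≡22=w; s(18)→9·18+22≡2=c; t(19)→9·19+22≡11=l; e(4)→9·4+22≡6=g (all mod 26).

hwclg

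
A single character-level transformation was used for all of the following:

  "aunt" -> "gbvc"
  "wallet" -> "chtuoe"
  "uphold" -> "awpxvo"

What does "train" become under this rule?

zyirx

Letter i (0-indexed) is shifted by i+6, so successive shifts are 6, 7, 8, ….
Applying it to train: t+6=z, r+7=y, a+8=i, i+9=r, n+10=x.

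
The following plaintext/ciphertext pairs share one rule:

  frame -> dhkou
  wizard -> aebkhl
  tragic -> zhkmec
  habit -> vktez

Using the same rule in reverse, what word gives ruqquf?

f(5)→d(3) and r(17)→h(7) fit y≡9x+10 (mod 26); the inverse of 9 mod 26 is 3. Treating letters as 0–25, the rule is x ↦ 9x + 10 (mod 26).
Decoding ruqquf: r(17)→3·(17−10)≡21=v; u(20)→3·(20−10)≡4=e; q(16)→3·(16−10)≡18=s; q(16)→3·(16−10)≡18=s; u(20)→3·(20−10)≡4=e; f(5)→3·(5−10)≡11=l (all mod 26).

vessel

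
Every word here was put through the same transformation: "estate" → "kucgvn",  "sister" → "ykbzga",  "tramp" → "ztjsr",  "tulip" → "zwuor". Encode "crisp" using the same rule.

Shifts by position in estate: pos 0: e→k (+6), pos 1: s→u (+2), pos 2: t→c (+9), pos 3: a→g (+6), pos 4: t→v (+2), pos 5: e→n (+9) — repeating every 3. It's a Vigenère-style cipher with numeric key [6,2,9]: position i shifts by key[i mod 3].
For crisp: c+6=i, r+2=t, i+9=r, s+6=y, p+2=r.

itryr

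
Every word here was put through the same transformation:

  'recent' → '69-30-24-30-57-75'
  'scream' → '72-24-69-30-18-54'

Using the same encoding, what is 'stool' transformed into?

r(#18)→69 and e(#5)→30: differences scale by 3, so n = 3·pos + 15. With a=1..z=26, the number is 3·pos + 15.
For stool: s=19→72, t=20→75, o=15→60, o=15→60, l=12→51.

72-75-60-60-51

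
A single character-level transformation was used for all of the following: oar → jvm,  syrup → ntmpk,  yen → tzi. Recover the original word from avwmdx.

Each letter is shifted forward by 21 in the alphabet (a Caesar shift of +21).
Undoing it on avwmdx: a−21=f, v−21=a, w−21=b, m−21=r, d−21=i, x−21=c.

fabric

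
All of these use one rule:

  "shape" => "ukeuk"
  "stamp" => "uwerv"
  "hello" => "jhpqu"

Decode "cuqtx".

The shift increases by 1 at each position, starting from +2: 2, 3, 4, ….
Reversing it on cuqtx: c−2=a, u−3=r, q−4=m, t−5=o, x−6=r.

armor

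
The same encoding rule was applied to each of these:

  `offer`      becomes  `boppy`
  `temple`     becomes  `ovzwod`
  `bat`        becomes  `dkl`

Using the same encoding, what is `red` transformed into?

The output letters match the input read backwards, each shifted +10: offer reversed is reffo. Read the word backwards and shift each letter +10.
On red: reverse → der; then shift: d+10=n, e+10=o, r+10=b.

nob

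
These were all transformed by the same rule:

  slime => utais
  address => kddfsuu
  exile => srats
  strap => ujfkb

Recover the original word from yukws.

This is an affine cipher: with a=0,…,z=25, each position x becomes (15x+10) mod 26.
Undoing it on yukws: y(24)→7·(24−10)≡20=u; u(20)→7·(20−10)≡18=s; k(10)→7·(10−10)≡0=a; w(22)→7·(22−10)≡6=g; s(18)→7·(18−10)≡4=e (all mod 26).

usage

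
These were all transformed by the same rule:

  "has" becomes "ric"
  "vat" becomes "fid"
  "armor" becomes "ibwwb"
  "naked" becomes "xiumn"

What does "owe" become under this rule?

wgm

The shift depends on letter class: consonant h→r is +10, but vowel a→i is +8. Vowels shift forward by 8 and consonants shift forward by 10.
Applying it to owe: o(vowel)+8=w, w(cons)+10=g, e(vowel)+8=m.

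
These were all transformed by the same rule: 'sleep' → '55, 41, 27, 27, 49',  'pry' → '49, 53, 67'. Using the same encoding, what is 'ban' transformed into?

s(#19)→55 and l(#12)→41: differences scale by 2, so n = 2·pos + 17. Each letter becomes 2×(its alphabet position, a=1..z=26) + 17.
For ban: b=2→21, a=1→19, n=14→45.

21, 19, 45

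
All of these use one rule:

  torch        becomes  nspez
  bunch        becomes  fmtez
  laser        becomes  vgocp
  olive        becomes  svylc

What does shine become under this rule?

ozytc

t(19)→n(13) and o(14)→s(18) fit y≡25x+6 (mod 26); the inverse of 25 mod 26 is 25. Each letter's alphabet position (a=0..z=25) is mapped through 25·x+6 mod 26 — an affine cipher.
For shine: s(18)→25·18+6≡14=o; h(7)→25·7+6≡25=z; i(8)→25·8+6≡24=y; n(13)→25·13+6≡19=t; e(4)→25·4+6≡2=c (all mod 26).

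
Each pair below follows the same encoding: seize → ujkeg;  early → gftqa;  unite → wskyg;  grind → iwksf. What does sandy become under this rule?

ufpia

The shifts repeat in a cycle of length 2: positions 0,1,… shift by +2, +5, then the pattern repeats.
On sandy: s+2=u, a+5=f, n+2=p, d+5=i, y+2=a.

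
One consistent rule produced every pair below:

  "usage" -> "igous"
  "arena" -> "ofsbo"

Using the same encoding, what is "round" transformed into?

fcibr

Compare letters: u→i is +14, s→g is +14, a→o is +14 — a constant shift. Every letter moves 14 places later in the alphabet, wrapping around z→a.
On round: r+14=f, o+14=c, u+14=i, n+14=b, d+14=r.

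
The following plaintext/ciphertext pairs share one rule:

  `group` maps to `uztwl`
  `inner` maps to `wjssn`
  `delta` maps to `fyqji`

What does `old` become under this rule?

The output letters match the input read backwards, each shifted +5: group reversed is puorg. The word is reversed, then every letter is shifted forward by 5.
Applying it to old: reverse → dlo; then shift: d+5=i, l+5=q, o+5=t.

iqt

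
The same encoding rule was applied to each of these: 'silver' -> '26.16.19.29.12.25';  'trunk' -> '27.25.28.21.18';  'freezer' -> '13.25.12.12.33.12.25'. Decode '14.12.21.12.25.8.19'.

general

The number is (letter's place in the alphabet, a=1) + 7.
Decoding 14.12.21.12.25.8.19: 14→(14−7)÷1=7=g, 12→(12−7)÷1=5=e, 21→(21−7)÷1=14=n, 12→(12−7)÷1=5=e, 25→(25−7)÷1=18=r, 8→(8−7)÷1=1=a, 19→(19−7)÷1=12=l.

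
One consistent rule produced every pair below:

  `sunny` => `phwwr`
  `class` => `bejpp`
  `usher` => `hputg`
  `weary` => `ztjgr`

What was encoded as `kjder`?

daily

s(18)→p(15) and u(20)→h(7) fit y≡9x+9 (mod 26); the inverse of 9 mod 26 is 3. Each letter's alphabet position (a=0..z=25) is mapped through 9·x+9 mod 26 — an affine cipher.
Undoing it on kjder: k(10)→3·(10−9)≡3=d; j(9)→3·(9−9)≡0=a; d(3)→3·(3−9)≡8=i; e(4)→3·(4−9)≡11=l; r(17)→3·(17−9)≡24=y (all mod 26).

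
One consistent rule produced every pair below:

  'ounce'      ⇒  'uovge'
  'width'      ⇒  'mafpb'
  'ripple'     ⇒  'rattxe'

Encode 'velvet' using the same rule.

nexnep

o(14)→u(20) and u(20)→o(14) fit y≡25x+8 (mod 26); the inverse of 25 mod 26 is 25. Treating letters as 0–25, the rule is x ↦ 25x + 8 (mod 26).
Applying it to velvet: v(21)→25·21+8≡13=n; e(4)→25·4+8≡4=e; l(11)→25·11+8≡23=x; v(21)→25·21+8≡13=n; e(4)→25·4+8≡4=e; t(19)→25·19+8≡15=p (all mod 26).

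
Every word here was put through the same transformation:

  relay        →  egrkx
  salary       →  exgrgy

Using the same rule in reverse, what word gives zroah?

built

The output letters match the input read backwards, each shifted +6: relay reversed is yaler. The word is reversed, then every letter is shifted forward by 6.
Undoing it on zroah: shift back: z−6=t, r−6=l, o−6=i, a−6=u, h−6=b → tliub; then reverse → built.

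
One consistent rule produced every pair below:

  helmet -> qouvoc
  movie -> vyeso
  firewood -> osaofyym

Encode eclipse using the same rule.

The shift depends on letter class: consonant h→q is +9, but vowel e→o is +10. Two shifts are in play — +10 for a/e/i/o/u, +9 for every other letter.
Applying it to eclipse: e(vowel)+10=o, c(cons)+9=l, l(cons)+9=u, i(vowel)+10=s, p(cons)+9=y, s(cons)+9=b, e(vowel)+10=o.

olusybo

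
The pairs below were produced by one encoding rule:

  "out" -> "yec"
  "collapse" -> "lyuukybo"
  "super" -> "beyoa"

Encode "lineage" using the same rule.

The shift depends on letter class: consonant t→c is +9, but vowel o→y is +10. Vowels shift forward by 10 and consonants shift forward by 9.
For lineage: l(cons)+9=u, i(vowel)+10=s, n(cons)+9=w, e(vowel)+10=o, a(vowel)+10=k, g(cons)+9=p, e(vowel)+10=o.

uswokpo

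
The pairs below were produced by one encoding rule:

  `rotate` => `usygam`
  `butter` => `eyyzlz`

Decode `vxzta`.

In rotate: r→u is +3, o→s is +4, t→y is +5, a→g is +6 — the shift increases by 1 each position. The shift increases by 1 at each position, starting from +3: 3, 4, 5, ….
Reversing it on vxzta: v−3=s, x−4=t, z−5=u, t−6=n, a−7=t.

stunt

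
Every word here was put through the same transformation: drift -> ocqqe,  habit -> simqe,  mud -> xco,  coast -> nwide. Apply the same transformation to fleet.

qwmme

The shift depends on letter class: consonant d→o is +11, but vowel i→q is +8. Vowels shift forward by 8 and consonants shift forward by 11.
For fleet: f(cons)+11=q, l(cons)+11=w, e(vowel)+8=m, e(vowel)+8=m, t(cons)+11=e.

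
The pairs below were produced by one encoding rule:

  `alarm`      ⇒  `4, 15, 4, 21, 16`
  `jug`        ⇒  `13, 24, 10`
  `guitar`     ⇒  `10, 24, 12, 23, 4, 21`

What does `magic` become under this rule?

16, 4, 10, 12, 6

The number is (letter's place in the alphabet, a=1) + 3.
For magic: m=13→16, a=1→4, g=7→10, i=9→12, c=3→6.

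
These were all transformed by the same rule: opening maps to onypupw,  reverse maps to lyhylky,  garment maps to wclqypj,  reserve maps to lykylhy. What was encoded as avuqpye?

chimney

o(14)→o(14) and p(15)→n(13) fit y≡25x+2 (mod 26); the inverse of 25 mod 26 is 25. This is an affine cipher: with a=0,…,z=25, each position x becomes (25x+2) mod 26.
Decoding avuqpye: a(0)→25·(0−2)≡2=c; v(21)→25·(21−2)≡7=h; u(20)→25·(20−2)≡8=i; q(16)→25·(16−2)≡12=m; p(15)→25·(15−2)≡13=n; y(24)→25·(24−2)≡4=e; e(4)→25·(4−2)≡24=y (all mod 26).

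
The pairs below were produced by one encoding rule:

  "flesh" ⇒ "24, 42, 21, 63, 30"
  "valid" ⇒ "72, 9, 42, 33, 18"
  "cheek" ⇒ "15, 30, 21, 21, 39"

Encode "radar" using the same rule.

Each letter becomes 3×(its alphabet position, a=1..z=26) + 6.
Applying it to radar: r=18→60, a=1→9, d=4→18, a=1→9, r=18→60.

60, 9, 18, 9, 60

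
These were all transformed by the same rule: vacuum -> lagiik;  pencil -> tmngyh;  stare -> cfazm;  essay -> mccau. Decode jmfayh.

v(21)→l(11) and a(0)→a(0) fit y≡3x+0 (mod 26); the inverse of 3 mod 26 is 9. Each letter's alphabet position (a=0..z=25) is mapped through 3·x+0 mod 26 — an affine cipher.
Undoing it on jmfayh: j(9)→9·(9−0)≡3=d; m(12)→9·(12−0)≡4=e; f(5)→9·(5−0)≡19=t; a(0)→9·(0−0)≡0=a; y(24)→9·(24−0)≡8=i; h(7)→9·(7−0)≡11=l (all mod 26).

detail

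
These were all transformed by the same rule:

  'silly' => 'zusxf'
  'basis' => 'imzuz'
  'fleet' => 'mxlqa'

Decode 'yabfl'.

Shifts by position in silly: pos 0: s→z (+7), pos 1: i→u (+12), pos 2: l→s (+7), pos 3: l→x (+12) — repeating every 2. The shifts repeat in a cycle of length 2: positions 0,1,… shift by +7, +12, then the pattern repeats.
Decoding yabfl: y−7=r, a−12=o, b−7=u, f−12=t, l−7=e.

route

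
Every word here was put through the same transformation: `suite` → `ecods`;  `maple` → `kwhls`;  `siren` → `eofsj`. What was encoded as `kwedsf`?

master

This is an affine cipher: with a=0,…,z=25, each position x becomes (25x+22) mod 26.
Undoing it on kwedsf: k(10)→25·(10−22)≡12=m; w(22)→25·(22−22)≡0=a; e(4)→25·(4−22)≡18=s; d(3)→25·(3−22)≡19=t; s(18)→25·(18−22)≡4=e; f(5)→25·(5−22)≡17=r (all mod 26).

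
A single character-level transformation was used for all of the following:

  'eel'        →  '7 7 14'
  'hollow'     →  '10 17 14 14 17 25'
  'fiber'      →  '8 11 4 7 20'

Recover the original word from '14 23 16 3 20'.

Each letter is replaced by its alphabet position (a=1..z=26) + 2.
Undoing it on 14 23 16 3 20: 14→(14−2)÷1=12=l, 23→(23−2)÷1=21=u, 16→(16−2)÷1=14=n, 3→(3−2)÷1=1=a, 20→(20−2)÷1=18=r.

lunar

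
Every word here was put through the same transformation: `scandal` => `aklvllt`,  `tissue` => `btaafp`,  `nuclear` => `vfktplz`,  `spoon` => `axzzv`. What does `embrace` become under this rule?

The rule splits by letter class: vowels +11, consonants +8.
Applying it to embrace: e(vowel)+11=p, m(cons)+8=u, b(cons)+8=j, r(cons)+8=z, a(vowel)+11=l, c(cons)+8=k, e(vowel)+11=p.

pujzlkp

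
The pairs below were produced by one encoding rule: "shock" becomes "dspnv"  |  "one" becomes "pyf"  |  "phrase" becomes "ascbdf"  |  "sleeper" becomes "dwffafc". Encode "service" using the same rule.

The shift depends on letter class: consonant s→d is +11, but vowel o→p is +1. The rule splits by letter class: vowels +1, consonants +11.
For service: s(cons)+11=d, e(vowel)+1=f, r(cons)+11=c, v(cons)+11=g, i(vowel)+1=j, c(cons)+11=n, e(vowel)+1=f.

dfcgjnf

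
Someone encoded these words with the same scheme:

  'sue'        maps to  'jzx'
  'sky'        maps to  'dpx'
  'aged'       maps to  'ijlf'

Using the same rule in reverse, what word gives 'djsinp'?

The output letters match the input read backwards, each shifted +5: sue reversed is eus. The word is reversed, then every letter is shifted forward by 5.
Undoing it on djsinp: shift back: d−5=y, j−5=e, s−5=n, i−5=d, n−5=i, p−5=k → yendik; then reverse → kidney.

kidney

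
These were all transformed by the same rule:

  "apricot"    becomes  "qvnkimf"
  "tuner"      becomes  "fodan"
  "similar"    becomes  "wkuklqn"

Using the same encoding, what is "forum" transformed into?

Treating letters as 0–25, the rule is x ↦ 9x + 16 (mod 26).
On forum: f(5)→9·5+16≡9=j; o(14)→9·14+16≡12=m; r(17)→9·17+16≡13=n; u(20)→9·20+16≡14=o; m(12)→9·12+16≡20=u (all mod 26).

jmnou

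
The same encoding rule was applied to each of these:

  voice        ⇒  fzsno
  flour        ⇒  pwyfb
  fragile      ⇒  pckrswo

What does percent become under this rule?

zpbnoyd

The shifts repeat in a cycle of length 2: positions 0,1,… shift by +10, +11, then the pattern repeats.
For percent: p+10=z, e+11=p, r+10=b, c+11=n, e+10=o, n+11=y, t+10=d.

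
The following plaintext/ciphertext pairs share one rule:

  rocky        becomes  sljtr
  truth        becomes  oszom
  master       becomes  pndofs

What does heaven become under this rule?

r(17)→s(18) and o(14)→l(11) fit y≡11x+13 (mod 26); the inverse of 11 mod 26 is 19. This is an affine cipher: with a=0,…,z=25, each position x becomes (11x+13) mod 26.
On heaven: h(7)→11·7+13≡12=m; e(4)→11·4+13≡5=f; a(0)→11·0+13≡13=n; v(21)→11·21+13≡10=k; e(4)→11·4+13≡5=f; n(13)→11·13+13≡0=a (all mod 26).

mfnkfa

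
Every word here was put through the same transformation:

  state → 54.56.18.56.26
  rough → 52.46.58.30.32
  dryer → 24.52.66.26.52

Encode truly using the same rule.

56.52.58.40.66

The formula is n = 2×(alphabet index, a=1) + 16.
On truly: t=20→56, r=18→52, u=21→58, l=12→40, y=25→66.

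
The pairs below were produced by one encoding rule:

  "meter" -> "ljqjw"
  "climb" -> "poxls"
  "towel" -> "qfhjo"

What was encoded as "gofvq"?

m(12)→l(11) and e(4)→j(9) fit y≡23x+21 (mod 26); the inverse of 23 mod 26 is 17. Treating letters as 0–25, the rule is x ↦ 23x + 21 (mod 26).
Decoding gofvq: g(6)→17·(6−21)≡5=f; o(14)→17·(14−21)≡11=l; f(5)→17·(5−21)≡14=o; v(21)→17·(21−21)≡0=a; q(16)→17·(16−21)≡19=t (all mod 26).

float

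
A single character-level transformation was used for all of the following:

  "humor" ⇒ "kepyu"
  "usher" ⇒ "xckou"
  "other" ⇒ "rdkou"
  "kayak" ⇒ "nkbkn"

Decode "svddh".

It's a Vigenère-style cipher with numeric key [3,10]: position i shifts by key[i mod 2].
Decoding svddh: s−3=p, v−10=l, d−3=a, d−10=t, h−3=e.

plate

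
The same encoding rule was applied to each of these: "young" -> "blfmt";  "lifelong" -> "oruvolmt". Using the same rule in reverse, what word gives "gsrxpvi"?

thicker

Each pair mirrors across the alphabet (y↔b, o↔l, u↔f): positions sum to 25. This is the alphabet-reversal cipher (Atbash): a becomes z, b becomes y, etc.
Reversing it on gsrxpvi: g↔t, s↔h, r↔i, x↔c, p↔k, v↔e, i↔r.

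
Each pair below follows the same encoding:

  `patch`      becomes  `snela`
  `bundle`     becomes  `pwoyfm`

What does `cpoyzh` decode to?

The output letters match the input read backwards, each shifted +11: patch reversed is hctap. Read the word backwards and shift each letter +11.
Reversing it on cpoyzh: shift back: c−11=r, p−11=e, o−11=d, y−11=n, z−11=o, h−11=w → rednow; then reverse → wonder.

wonder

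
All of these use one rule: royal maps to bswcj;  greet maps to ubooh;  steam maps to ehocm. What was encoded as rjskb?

r(17)→b(1) and o(14)→s(18) fit y≡3x+2 (mod 26); the inverse of 3 mod 26 is 9. Treating letters as 0–25, the rule is x ↦ 3x + 2 (mod 26).
Reversing it on rjskb: r(17)→9·(17−2)≡5=f; j(9)→9·(9−2)≡11=l; s(18)→9·(18−2)≡14=o; k(10)→9·(10−2)≡20=u; b(1)→9·(1−2)≡17=r (all mod 26).

flour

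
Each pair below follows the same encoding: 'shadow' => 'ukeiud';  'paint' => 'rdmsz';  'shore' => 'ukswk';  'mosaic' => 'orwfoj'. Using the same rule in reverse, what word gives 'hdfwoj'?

In shadow: s→u is +2, h→k is +3, a→e is +4, d→i is +5 — the shift increases by 1 each position. The shift increases by 1 at each position, starting from +2: 2, 3, 4, ….
Decoding hdfwoj: h−2=f, d−3=a, f−4=b, w−5=r, o−6=i, j−7=c.

fabric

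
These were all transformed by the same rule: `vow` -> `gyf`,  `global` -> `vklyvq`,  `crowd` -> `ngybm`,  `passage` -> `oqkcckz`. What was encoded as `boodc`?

The output letters match the input read backwards, each shifted +10: vow reversed is wov. Two steps: reverse the string, then apply a Caesar shift of +10.
Reversing it on boodc: shift back: b−10=r, o−10=e, o−10=e, d−10=t, c−10=s → reets; then reverse → steer.

steer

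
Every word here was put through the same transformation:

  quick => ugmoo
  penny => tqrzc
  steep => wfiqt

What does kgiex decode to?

Shifts by position in quick: pos 0: q→u (+4), pos 1: u→g (+12), pos 2: i→m (+4), pos 3: c→o (+12) — repeating every 2. The shifts repeat in a cycle of length 2: positions 0,1,… shift by +4, +12, then the pattern repeats.
Decoding kgiex: k−4=g, g−12=u, i−4=e, e−12=s, x−4=t.

guest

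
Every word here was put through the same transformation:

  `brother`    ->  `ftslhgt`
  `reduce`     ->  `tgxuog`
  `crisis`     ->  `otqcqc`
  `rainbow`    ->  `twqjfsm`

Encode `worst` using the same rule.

Each letter's alphabet position (a=0..z=25) is mapped through 9·x+22 mod 26 — an affine cipher.
For worst: w(22)→9·22+22≡12=m; o(14)→9·14+22≡18=s; r(17)→9·17+22≡19=t; s(18)→9·18+22≡2=c; t(19)→9·19+22≡11=l (all mod 26).

mstcl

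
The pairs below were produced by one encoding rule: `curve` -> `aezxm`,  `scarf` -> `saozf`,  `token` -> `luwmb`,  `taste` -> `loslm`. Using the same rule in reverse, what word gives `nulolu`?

c(2)→a(0) and u(20)→e(4) fit y≡19x+14 (mod 26); the inverse of 19 mod 26 is 11. This is an affine cipher: with a=0,…,z=25, each position x becomes (19x+14) mod 26.
Undoing it on nulolu: n(13)→11·(13−14)≡15=p; u(20)→11·(20−14)≡14=o; l(11)→11·(11−14)≡19=t; o(14)→11·(14−14)≡0=a; l(11)→11·(11−14)≡19=t; u(20)→11·(20−14)≡14=o (all mod 26).

potato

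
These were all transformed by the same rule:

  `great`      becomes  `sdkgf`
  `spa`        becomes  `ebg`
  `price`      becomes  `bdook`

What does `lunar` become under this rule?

The shift depends on letter class: consonant g→s is +12, but vowel e→k is +6. Two shifts are in play — +6 for a/e/i/o/u, +12 for every other letter.
On lunar: l(cons)+12=x, u(vowel)+6=a, n(cons)+12=z, a(vowel)+6=g, r(cons)+12=d.

xazgd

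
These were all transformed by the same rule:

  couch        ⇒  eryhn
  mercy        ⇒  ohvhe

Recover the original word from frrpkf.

In couch: c→e is +2, o→r is +3, u→y is +4, c→h is +5 — the shift increases by 1 each position. Letter i (0-indexed) is shifted by i+2, so successive shifts are 2, 3, 4, ….
Decoding frrpkf: f−2=d, r−3=o, r−4=n, p−5=k, k−6=e, f−7=y.

donkey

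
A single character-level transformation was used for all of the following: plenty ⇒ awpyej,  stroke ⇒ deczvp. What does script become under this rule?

dnctae

Each letter is shifted forward by 11 in the alphabet (a Caesar shift of +11).
For script: s+11=d, c+11=n, r+11=c, i+11=t, p+11=a, t+11=e.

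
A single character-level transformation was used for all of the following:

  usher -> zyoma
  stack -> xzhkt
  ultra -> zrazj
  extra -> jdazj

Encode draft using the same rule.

ixhnc

In usher: u→z is +5, s→y is +6, h→o is +7, e→m is +8 — the shift increases by 1 each position. Each letter shifts forward by (position + 5), i.e. 5, 6, 7, … — the shift grows by one for each successive letter.
For draft: d+5=i, r+6=x, a+7=h, f+8=n, t+9=c.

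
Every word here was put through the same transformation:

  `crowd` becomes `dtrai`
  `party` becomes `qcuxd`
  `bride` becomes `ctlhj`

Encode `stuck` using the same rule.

In crowd: c→d is +1, r→t is +2, o→r is +3, w→a is +4 — the shift increases by 1 each position. Letter i (0-indexed) is shifted by i+1, so successive shifts are 1, 2, 3, ….
On stuck: s+1=t, t+2=v, u+3=x, c+4=g, k+5=p.

tvxgp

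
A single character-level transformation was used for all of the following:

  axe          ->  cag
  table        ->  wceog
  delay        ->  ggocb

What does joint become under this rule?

mqkqw

The shift depends on letter class: consonant x→a is +3, but vowel a→c is +2. The rule splits by letter class: vowels +2, consonants +3.
Applying it to joint: j(cons)+3=m, o(vowel)+2=q, i(vowel)+2=k, n(cons)+3=q, t(cons)+3=w.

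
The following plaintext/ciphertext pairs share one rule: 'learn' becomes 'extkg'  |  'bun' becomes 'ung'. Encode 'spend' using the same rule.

Each letter is shifted forward by 19 in the alphabet (a Caesar shift of +19).
Applying it to spend: s+19=l, p+19=i, e+19=x, n+19=g, d+19=w.

lixgw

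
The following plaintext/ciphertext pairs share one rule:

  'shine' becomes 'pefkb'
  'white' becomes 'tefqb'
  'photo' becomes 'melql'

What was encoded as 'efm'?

Compare letters: s→p is +23, h→e is +23, i→f is +23 — a constant shift. It's a constant shift of +23 (ROT23).
Reversing it on efm: e−23=h, f−23=i, m−23=p.

hip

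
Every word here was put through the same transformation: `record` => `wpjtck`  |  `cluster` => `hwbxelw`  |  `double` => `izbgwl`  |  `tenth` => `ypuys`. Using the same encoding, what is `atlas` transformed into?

fesfd

Shifts by position in record: pos 0: r→w (+5), pos 1: e→p (+11), pos 2: c→j (+7), pos 3: o→t (+5), pos 4: r→c (+11), pos 5: d→k (+7) — repeating every 3. A repeating key of period 3 is used — shifts +5, +11, +7 over and over.
Applying it to atlas: a+5=f, t+11=e, l+7=s, a+5=f, s+11=d.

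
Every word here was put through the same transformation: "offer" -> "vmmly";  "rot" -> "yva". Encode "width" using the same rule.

dpkao

Compare letters: o→v is +7, f→m is +7, f→m is +7 — a constant shift. Every letter moves 7 places later in the alphabet, wrapping around z→a.
Applying it to width: w+7=d, i+7=p, d+7=k, t+7=a, h+7=o.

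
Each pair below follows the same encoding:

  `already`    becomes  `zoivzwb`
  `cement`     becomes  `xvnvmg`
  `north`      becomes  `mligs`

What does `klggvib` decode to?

a(0)→z(25) and l(11)→o(14) fit y≡25x+25 (mod 26); the inverse of 25 mod 26 is 25. This is an affine cipher: with a=0,…,z=25, each position x becomes (25x+25) mod 26.
Decoding klggvib: k(10)→25·(10−25)≡15=p; l(11)→25·(11−25)≡14=o; g(6)→25·(6−25)≡19=t; g(6)→25·(6−25)≡19=t; v(21)→25·(21−25)≡4=e; i(8)→25·(8−25)≡17=r; b(1)→25·(1−25)≡24=y (all mod 26).

pottery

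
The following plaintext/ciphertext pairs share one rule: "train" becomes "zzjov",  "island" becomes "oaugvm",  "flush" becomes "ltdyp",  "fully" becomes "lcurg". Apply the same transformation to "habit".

Shifts by position in train: pos 0: t→z (+6), pos 1: r→z (+8), pos 2: a→j (+9), pos 3: i→o (+6), pos 4: n→v (+8) — repeating every 3. The shifts repeat in a cycle of length 3: positions 0,1,… shift by +6, +8, +9, then the pattern repeats.
Applying it to habit: h+6=n, a+8=i, b+9=k, i+6=o, t+8=b.

nikob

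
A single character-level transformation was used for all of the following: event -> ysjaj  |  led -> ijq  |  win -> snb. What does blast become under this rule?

The output letters match the input read backwards, each shifted +5: event reversed is tneve. Read the word backwards and shift each letter +5.
Applying it to blast: reverse → tsalb; then shift: t+5=y, s+5=x, a+5=f, l+5=q, b+5=g.

yxfqg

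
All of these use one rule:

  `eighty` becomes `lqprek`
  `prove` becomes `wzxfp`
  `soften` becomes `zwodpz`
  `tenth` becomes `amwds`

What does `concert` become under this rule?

The shift increases by 1 at each position, starting from +7: 7, 8, 9, ….
Applying it to concert: c+7=j, o+8=w, n+9=w, c+10=m, e+11=p, r+12=d, t+13=g.

jwwmpdg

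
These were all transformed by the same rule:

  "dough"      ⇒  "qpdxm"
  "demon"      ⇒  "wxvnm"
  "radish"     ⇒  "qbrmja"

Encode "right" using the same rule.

cqpra

Two steps: reverse the string, then apply a Caesar shift of +9.
On right: reverse → thgir; then shift: t+9=c, h+9=q, g+9=p, i+9=r, r+9=a.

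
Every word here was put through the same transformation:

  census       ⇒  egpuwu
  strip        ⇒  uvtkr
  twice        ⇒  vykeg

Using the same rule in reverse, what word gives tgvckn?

Compare letters: c→e is +2, e→g is +2, n→p is +2 — a constant shift. Each letter is shifted forward by 2 in the alphabet (a Caesar shift of +2).
Reversing it on tgvckn: t−2=r, g−2=e, v−2=t, c−2=a, k−2=i, n−2=l.

retail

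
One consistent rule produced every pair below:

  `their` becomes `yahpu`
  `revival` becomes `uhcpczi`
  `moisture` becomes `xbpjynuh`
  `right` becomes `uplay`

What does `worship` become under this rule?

rbujapq

t(19)→y(24) and h(7)→a(0) fit y≡15x+25 (mod 26); the inverse of 15 mod 26 is 7. This is an affine cipher: with a=0,…,z=25, each position x becomes (15x+25) mod 26.
On worship: w(22)→15·22+25≡17=r; o(14)→15·14+25≡1=b; r(17)→15·17+25≡20=u; s(18)→15·18+25≡9=j; h(7)→15·7+25≡0=a; i(8)→15·8+25≡15=p; p(15)→15·15+25≡16=q (all mod 26).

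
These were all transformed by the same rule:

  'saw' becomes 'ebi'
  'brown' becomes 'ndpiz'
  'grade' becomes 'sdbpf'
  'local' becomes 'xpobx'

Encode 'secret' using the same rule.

efodff

The shift depends on letter class: consonant s→e is +12, but vowel a→b is +1. Vowels shift forward by 1 and consonants shift forward by 12.
Applying it to secret: s(cons)+12=e, e(vowel)+1=f, c(cons)+12=o, r(cons)+12=d, e(vowel)+1=f, t(cons)+12=f.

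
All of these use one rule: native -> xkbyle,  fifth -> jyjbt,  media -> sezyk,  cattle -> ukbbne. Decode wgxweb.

sunset

n(13)→x(23) and a(0)→k(10) fit y≡5x+10 (mod 26); the inverse of 5 mod 26 is 21. This is an affine cipher: with a=0,…,z=25, each position x becomes (5x+10) mod 26.
Undoing it on wgxweb: w(22)→21·(22−10)≡18=s; g(6)→21·(6−10)≡20=u; x(23)→21·(23−10)≡13=n; w(22)→21·(22−10)≡18=s; e(4)→21·(4−10)≡4=e; b(1)→21·(1−10)≡19=t (all mod 26).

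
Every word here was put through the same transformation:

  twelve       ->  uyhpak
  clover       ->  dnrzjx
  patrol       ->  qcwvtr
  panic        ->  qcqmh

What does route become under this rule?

sqxxj

In twelve: t→u is +1, w→y is +2, e→h is +3, l→p is +4 — the shift increases by 1 each position. Each letter shifts forward by (position + 1), i.e. 1, 2, 3, … — the shift grows by one for each successive letter.
Applying it to route: r+1=s, o+2=q, u+3=x, t+4=x, e+5=j.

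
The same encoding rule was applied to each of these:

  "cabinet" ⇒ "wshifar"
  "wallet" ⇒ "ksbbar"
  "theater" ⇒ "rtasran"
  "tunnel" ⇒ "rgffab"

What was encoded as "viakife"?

viewing

c(2)→w(22) and a(0)→s(18) fit y≡15x+18 (mod 26); the inverse of 15 mod 26 is 7. Treating letters as 0–25, the rule is x ↦ 15x + 18 (mod 26).
Undoing it on viakife: v(21)→7·(21−18)≡21=v; i(8)→7·(8−18)≡8=i; a(0)→7·(0−18)≡4=e; k(10)→7·(10−18)≡22=w; i(8)→7·(8−18)≡8=i; f(5)→7·(5−18)≡13=n; e(4)→7·(4−18)≡6=g (all mod 26).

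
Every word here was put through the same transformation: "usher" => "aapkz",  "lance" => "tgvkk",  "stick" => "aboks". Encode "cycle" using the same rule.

The shift depends on letter class: consonant s→a is +8, but vowel u→a is +6. Two shifts are in play — +6 for a/e/i/o/u, +8 for every other letter.
Applying it to cycle: c(cons)+8=k, y(cons)+8=g, c(cons)+8=k, l(cons)+8=t, e(vowel)+6=k.

kgktk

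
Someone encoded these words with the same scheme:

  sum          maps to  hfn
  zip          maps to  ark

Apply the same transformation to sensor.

Each pair mirrors across the alphabet (s↔h, u↔f, m↔n): positions sum to 25. This is the alphabet-reversal cipher (Atbash): a becomes z, b becomes y, etc.
On sensor: s↔h, e↔v, n↔m, s↔h, o↔l, r↔i.

hvmhli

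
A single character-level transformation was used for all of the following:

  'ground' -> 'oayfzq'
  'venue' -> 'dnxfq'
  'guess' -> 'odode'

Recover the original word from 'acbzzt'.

strong

Each letter shifts forward by (position + 8), i.e. 8, 9, 10, … — the shift grows by one for each successive letter.
Reversing it on acbzzt: a−8=s, c−9=t, b−10=r, z−11=o, z−12=n, t−13=g.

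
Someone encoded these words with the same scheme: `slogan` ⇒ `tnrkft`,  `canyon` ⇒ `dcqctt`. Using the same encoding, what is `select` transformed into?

tgoihz

In slogan: s→t is +1, l→n is +2, o→r is +3, g→k is +4 — the shift increases by 1 each position. Letter i (0-indexed) is shifted by i+1, so successive shifts are 1, 2, 3, ….
For select: s+1=t, e+2=g, l+3=o, e+4=i, c+5=h, t+6=z.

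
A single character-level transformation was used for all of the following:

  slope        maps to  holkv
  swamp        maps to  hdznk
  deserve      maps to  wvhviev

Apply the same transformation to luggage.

Each pair mirrors across the alphabet (s↔h, l↔o, o↔l): positions sum to 25. This is the alphabet-reversal cipher (Atbash): a becomes z, b becomes y, etc.
On luggage: l↔o, u↔f, g↔t, g↔t, a↔z, g↔t, e↔v.

ofttztv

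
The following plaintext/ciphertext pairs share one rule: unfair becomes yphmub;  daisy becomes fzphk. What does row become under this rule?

dvy

The output letters match the input read backwards, each shifted +7: unfair reversed is riafnu. Two steps: reverse the string, then apply a Caesar shift of +7.
On row: reverse → wor; then shift: w+7=d, o+7=v, r+7=y.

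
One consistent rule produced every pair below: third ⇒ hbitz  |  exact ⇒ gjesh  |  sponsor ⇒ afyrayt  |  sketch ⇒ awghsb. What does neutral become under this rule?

rgohted

t(19)→h(7) and h(7)→b(1) fit y≡7x+4 (mod 26); the inverse of 7 mod 26 is 15. Each letter's alphabet position (a=0..z=25) is mapped through 7·x+4 mod 26 — an affine cipher.
Applying it to neutral: n(13)→7·13+4≡17=r; e(4)→7·4+4≡6=g; u(20)→7·20+4≡14=o; t(19)→7·19+4≡7=h; r(17)→7·17+4≡19=t; a(0)→7·0+4≡4=e; l(11)→7·11+4≡3=d (all mod 26).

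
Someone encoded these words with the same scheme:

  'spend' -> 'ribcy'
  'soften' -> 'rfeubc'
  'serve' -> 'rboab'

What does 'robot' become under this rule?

ofsfu

s(18)→r(17) and p(15)→i(8) fit y≡3x+15 (mod 26); the inverse of 3 mod 26 is 9. This is an affine cipher: with a=0,…,z=25, each position x becomes (3x+15) mod 26.
For robot: r(17)→3·17+15≡14=o; o(14)→3·14+15≡5=f; b(1)→3·1+15≡18=s; o(14)→3·14+15≡5=f; t(19)→3·19+15≡20=u (all mod 26).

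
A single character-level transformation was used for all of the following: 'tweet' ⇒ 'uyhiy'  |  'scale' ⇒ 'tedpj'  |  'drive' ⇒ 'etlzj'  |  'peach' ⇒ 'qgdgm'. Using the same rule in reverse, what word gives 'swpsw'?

rumor

In tweet: t→u is +1, w→y is +2, e→h is +3, e→i is +4 — the shift increases by 1 each position. Each letter shifts forward by (position + 1), i.e. 1, 2, 3, … — the shift grows by one for each successive letter.
Reversing it on swpsw: s−1=r, w−2=u, p−3=m, s−4=o, w−5=r.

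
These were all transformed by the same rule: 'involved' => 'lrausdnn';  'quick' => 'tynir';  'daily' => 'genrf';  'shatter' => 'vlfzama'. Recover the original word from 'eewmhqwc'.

In involved: i→l is +3, n→r is +4, v→a is +5, o→u is +6 — the shift increases by 1 each position. Each letter shifts forward by (position + 3), i.e. 3, 4, 5, … — the shift grows by one for each successive letter.
Undoing it on eewmhqwc: e−3=b, e−4=a, w−5=r, m−6=g, h−7=a, q−8=i, w−9=n, c−10=s.

bargains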